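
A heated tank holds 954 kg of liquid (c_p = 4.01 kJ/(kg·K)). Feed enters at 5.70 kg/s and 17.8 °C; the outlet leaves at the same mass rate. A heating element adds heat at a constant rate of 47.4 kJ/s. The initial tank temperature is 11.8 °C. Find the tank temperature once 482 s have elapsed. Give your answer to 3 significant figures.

19.4 °C

M c_p dT/dt = ṁ c_p (T_in − T) + Q̇.
Rearrange: dT/dt = (T_ss − T)/τ with τ = M/ṁ = 167.37 s and T_ss = T_in + Q̇/(ṁ c_p) = 19.874 °C.
T approaches T_ss exponentially: T(t) = T_ss + (T₀ − T_ss) e^(−t/τ).
T(482) = 19.874 + (-8.0738)·e^(−482/167.37) = 19.874 + (-8.0738)·0.056142 = 19.420 °C.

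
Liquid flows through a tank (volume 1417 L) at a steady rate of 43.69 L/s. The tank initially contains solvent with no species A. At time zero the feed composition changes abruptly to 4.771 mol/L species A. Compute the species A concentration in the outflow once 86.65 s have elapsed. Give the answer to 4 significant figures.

Unsteady species balance (constant V, well mixed): V dC/dt = Q(C_in − C).
Rewrite as dC/dt + C/τ = C_in/τ, τ = V/Q = 32.4331 s.
Solution: C(t) = C_in + (C₀ − C_in) e^(−t/τ).
C(86.65) = 4.771 + (0 − 4.771)·e^(−86.65/32.4331) = 4.771 + (-4.77100)·0.0691375 = 4.44114 mol/L.

4.441 mol/L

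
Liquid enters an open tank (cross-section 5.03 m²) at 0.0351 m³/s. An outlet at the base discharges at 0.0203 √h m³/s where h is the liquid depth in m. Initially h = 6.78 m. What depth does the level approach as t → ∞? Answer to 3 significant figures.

Level balance: A dh/dt = 0.0351 − 0.0203 √h. Setting dh/dt = 0:
Q_in = 0.0203 √h_ss ⇒ √h_ss = 0.0351/0.0203 = 1.7291.
h_ss = 1.7291² = 2.9897 m. (Since h₀ = 6.78 m > h_ss, the level will fall toward this value.)

2.99 m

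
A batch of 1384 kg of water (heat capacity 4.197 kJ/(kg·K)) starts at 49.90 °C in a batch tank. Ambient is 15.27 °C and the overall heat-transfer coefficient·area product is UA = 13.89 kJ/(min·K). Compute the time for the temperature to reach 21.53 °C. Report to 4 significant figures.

715.3 min

M c_p dT/dt = −UA(T − T_amb).
τ = M c_p/UA = 418.189 min; T_ss = T_amb = 15.2700 °C.
T(t) = T_ss + (T₀ − T_ss)e^(−t/τ); set T = 21.53:
t = −τ ln[(T − T_ss)/(T₀ − T_ss)] = −418.189 · ln(0.180768) = 715.329 min.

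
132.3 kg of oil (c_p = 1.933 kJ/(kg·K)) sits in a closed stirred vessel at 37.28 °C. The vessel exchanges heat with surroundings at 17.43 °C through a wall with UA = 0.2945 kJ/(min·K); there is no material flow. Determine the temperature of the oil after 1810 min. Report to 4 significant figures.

19.90 °C

Lumped-capacitance energy balance: M c_p dT/dt = UA(T_amb − T).
dT/dt = (T_ss − T)/τ with T_ss = T_amb = 17.4300 °C, τ = M c_p/UA = 132.3·1.933/0.2945 = 868.373 min.
Solution: T(t) = T_ss + (T₀ − T_ss) e^(−t/τ).
T(1810) = 17.4300 + (19.8500)·0.124387 = 19.8991 °C.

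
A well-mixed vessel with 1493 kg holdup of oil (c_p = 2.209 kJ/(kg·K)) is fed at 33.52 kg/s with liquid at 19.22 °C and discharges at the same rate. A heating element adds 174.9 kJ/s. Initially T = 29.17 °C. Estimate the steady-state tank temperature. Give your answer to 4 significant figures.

21.58 °C

M c_p dT/dt = ṁ c_p (T_in − T) + Q̇.
At steady state dT/dt = 0 ⇒ T_ss = T_in + Q̇/(ṁ c_p) = 19.22 + 174.9/(33.52·2.209) = 21.5821 °C.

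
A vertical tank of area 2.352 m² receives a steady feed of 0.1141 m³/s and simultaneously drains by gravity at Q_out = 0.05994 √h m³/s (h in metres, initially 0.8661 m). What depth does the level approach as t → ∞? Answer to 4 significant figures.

Level balance: A dh/dt = 0.1141 − 0.05994 √h. Setting dh/dt = 0:
Q_in = 0.05994 √h_ss ⇒ √h_ss = 0.1141/0.05994 = 1.90357.
h_ss = 1.90357² = 3.62358 m. (Since h₀ = 0.8661 m < h_ss, the level will rise toward this value.)

3.624 m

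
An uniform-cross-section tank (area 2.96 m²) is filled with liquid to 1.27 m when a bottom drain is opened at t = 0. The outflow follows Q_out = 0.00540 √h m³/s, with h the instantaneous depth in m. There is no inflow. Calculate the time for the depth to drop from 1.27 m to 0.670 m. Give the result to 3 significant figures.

338 s

Unsteady balance on liquid volume: A dh/dt = −0.00540 √h.
Separate and integrate: 2(√h − √h₀) = −(0.00540/A) t.
t = 2A(√h₀ − √h)/0.00540 = 2·2.96·(√1.27 − √0.670)/0.00540
  = 5.9200 × (1.1269 − 0.81854) / 0.00540 = 338.11 s.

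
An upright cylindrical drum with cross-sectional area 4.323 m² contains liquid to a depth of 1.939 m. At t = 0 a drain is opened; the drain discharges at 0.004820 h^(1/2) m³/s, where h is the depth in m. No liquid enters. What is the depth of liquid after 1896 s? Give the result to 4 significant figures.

0.1126 m

With no inflow, A dh/dt = −0.004820 √h.
This is separable: 2 d(√h)/dt = −0.004820/A, so √h = √h₀ − (0.004820/(2A)) t.
√h = √1.939 − 0.004820·1896/(2·4.323) = 1.39248 − 1.05699 = 0.335492.
h = 0.335492² = 0.112555 m.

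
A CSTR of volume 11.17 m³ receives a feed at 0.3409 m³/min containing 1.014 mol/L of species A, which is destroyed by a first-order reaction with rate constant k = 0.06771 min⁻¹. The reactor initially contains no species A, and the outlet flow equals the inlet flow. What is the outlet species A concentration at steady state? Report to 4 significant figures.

Accumulation = in − out − consumed: V dC/dt = Q C_in − Q C − k V C.
Steady state (dC/dt = 0): C_ss = Q C_in/(Q + kV) = C_in/(1 + kV/Q).
C_ss = 0.3409·1.014/(0.3409 + 0.06771·11.17) = 0.345673/1.09722 = 0.315044 mol/L.

0.3150 mol/L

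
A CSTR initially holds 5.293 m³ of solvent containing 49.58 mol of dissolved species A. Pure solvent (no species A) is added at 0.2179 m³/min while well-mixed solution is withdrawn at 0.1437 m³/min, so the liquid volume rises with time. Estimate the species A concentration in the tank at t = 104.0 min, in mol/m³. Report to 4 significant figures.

Total volume: dV/dt = Q_in − Q_out = 0.0742000 m³/min, so V(t) = 5.293 + 0.0742000 t and V(104.0) = 13.0098 m³.
Solute balance: dm/dt = 0 − Q_out C = −Q_out m/V(t).
Separate: dm/m = −Q_out dt/V(t) ⇒ ln(m/m₀) = −(Q_out/(Q_in−Q_out)) ln(V/V₀).
m = m₀ (V₀/V)^(Q_out/(Q_in−Q_out)) = 49.58 × (5.293/13.0098)^(1.93666) = 8.68778 mol.
C = m/V = 8.68778/13.0098 = 0.667787 mol/m³.

0.6678 mol/m³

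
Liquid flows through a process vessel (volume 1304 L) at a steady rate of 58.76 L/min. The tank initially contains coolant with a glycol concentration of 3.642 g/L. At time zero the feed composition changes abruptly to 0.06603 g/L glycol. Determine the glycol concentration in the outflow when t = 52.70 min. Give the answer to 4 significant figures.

0.3987 g/L

Species balance on the tank: V dC/dt = Q(C_in − C).
Rewrite as dC/dt + C/τ = C_in/τ, τ = V/Q = 22.1920 min.
Integrating: C(t) = C_in + (C₀ − C_in) e^(−t/τ).
C(52.70) = 0.06603 + (3.642 − 0.06603)·e^(−52.70/22.1920) = 0.06603 + (3.57597)·0.0930393 = 0.398736 g/L.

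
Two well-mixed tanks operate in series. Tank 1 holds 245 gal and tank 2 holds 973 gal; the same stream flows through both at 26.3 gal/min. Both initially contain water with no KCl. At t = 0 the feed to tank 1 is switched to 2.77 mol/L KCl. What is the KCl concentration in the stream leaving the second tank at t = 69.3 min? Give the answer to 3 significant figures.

2.20 mol/L

Each tank obeys Vᵢ dCᵢ/dt = Q(Cᵢ₋₁ − Cᵢ), so τᵢ = Vᵢ/Q.
τ₁ = 245/26.3 = 9.3156 min; τ₂ = 973/26.3 = 36.996 min.
Tank 1: C₁ = C_in(1 − e^(−t/τ₁)). Tank 2 (τ₁ ≠ τ₂): C₂ = C_in[1 − (τ₁ e^(−t/τ₁) − τ₂ e^(−t/τ₂))/(τ₁ − τ₂)].
At t = 69.3: e^(−t/τ₁) = 0.00058779, e^(−t/τ₂) = 0.15364.
C₂ = 2.77·[1 − (9.3156·0.00058779 − 36.996·0.15364)/(-27.681)] = 2.77·0.79486 = 2.2018 mol/L.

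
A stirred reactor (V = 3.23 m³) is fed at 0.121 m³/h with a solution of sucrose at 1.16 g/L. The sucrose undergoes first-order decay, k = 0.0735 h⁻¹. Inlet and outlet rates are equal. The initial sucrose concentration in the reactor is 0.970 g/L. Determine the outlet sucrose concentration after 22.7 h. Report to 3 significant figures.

Species balance: V dC/dt = Q C_in − Q C − k V C.
dC/dt = (Q/V) C_in − (Q/V + k) C; effective rate a = Q/V + k = 0.037461 + 0.0735 = 0.11096 h⁻¹.
C_ss = Q C_in/(Q + kV) = 0.39162 g/L; C(t) = C_ss + (C₀ − C_ss) e^(−a t).
C(22.7) = 0.39162 + (0.57838)·e^(−0.11096·22.7) = 0.39162 + (0.57838)·0.080554 = 0.43821 g/L.

0.438 g/L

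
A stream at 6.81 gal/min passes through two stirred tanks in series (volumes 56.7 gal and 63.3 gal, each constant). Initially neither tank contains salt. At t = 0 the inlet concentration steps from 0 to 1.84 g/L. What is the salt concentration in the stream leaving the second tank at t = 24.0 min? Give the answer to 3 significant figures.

Each tank obeys Vᵢ dCᵢ/dt = Q(Cᵢ₋₁ − Cᵢ), so τᵢ = Vᵢ/Q.
τ₁ = 56.7/6.81 = 8.3260 min; τ₂ = 63.3/6.81 = 9.2952 min.
Solving the cascade with C₁(0)=C₂(0)=0 gives C₂(t) = C_in[1 − (τ₁ e^(−t/τ₁) − τ₂ e^(−t/τ₂))/(τ₁ − τ₂)].
At t = 24.0: e^(−t/τ₁) = 0.055992, e^(−t/τ₂) = 0.075623.
C₂ = 1.84·[1 − (8.3260·0.055992 − 9.2952·0.075623)/(-0.96916)] = 1.84·0.75573 = 1.3905 g/L.

1.39 g/L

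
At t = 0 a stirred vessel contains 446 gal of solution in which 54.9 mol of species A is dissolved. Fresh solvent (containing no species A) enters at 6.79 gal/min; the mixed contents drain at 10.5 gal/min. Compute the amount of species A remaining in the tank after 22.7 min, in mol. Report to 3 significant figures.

30.4 mol

Let m(t) be the amount of species A. Volume: V(t) = V₀ + (Q_in − Q_out) t = 446 − 3.7100 t; V(22.7) = 361.78 gal.
Species balance (pure solvent in): dm/dt = −Q_out · m/V(t).
dm/m = −Q_out dt/(V₀ − 3.7100 t); integrating gives ln(m/m₀) = −(Q_out/(Q_in−Q_out)) ln(V/V₀).
m = m₀ (V₀/V)^(Q_out/(Q_in−Q_out)) = 54.9 × (446/361.78)^(-2.8302) = 30.363 mol.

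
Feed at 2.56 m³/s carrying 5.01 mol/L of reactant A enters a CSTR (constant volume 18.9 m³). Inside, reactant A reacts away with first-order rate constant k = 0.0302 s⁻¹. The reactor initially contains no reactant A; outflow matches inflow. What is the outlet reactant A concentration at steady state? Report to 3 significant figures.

4.10 mol/L

Accumulation = in − out − consumed: V dC/dt = Q C_in − Q C − k V C.
Steady state (dC/dt = 0): C_ss = Q C_in/(Q + kV) = C_in/(1 + kV/Q).
C_ss = 2.56·5.01/(2.56 + 0.0302·18.9) = 12.826/3.1308 = 4.0966 mol/L.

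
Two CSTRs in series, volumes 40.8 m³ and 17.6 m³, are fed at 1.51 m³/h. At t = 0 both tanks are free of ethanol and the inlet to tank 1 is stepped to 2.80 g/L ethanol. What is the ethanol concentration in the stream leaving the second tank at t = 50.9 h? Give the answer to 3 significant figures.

Species balance on tank i: dCᵢ/dt = (Cᵢ₋₁ − Cᵢ)/τᵢ with τᵢ = Vᵢ/Q.
τ₁ = 40.8/1.51 = 27.020 h; τ₂ = 17.6/1.51 = 11.656 h.
Tank 1: C₁ = C_in(1 − e^(−t/τ₁)). Tank 2 (τ₁ ≠ τ₂): C₂ = C_in[1 − (τ₁ e^(−t/τ₁) − τ₂ e^(−t/τ₂))/(τ₁ − τ₂)].
At t = 50.9: e^(−t/τ₁) = 0.15201, e^(−t/τ₂) = 0.012689.
C₂ = 2.80·[1 − (27.020·0.15201 − 11.656·0.012689)/(15.364)] = 2.80·0.74230 = 2.0784 g/L.

2.08 g/L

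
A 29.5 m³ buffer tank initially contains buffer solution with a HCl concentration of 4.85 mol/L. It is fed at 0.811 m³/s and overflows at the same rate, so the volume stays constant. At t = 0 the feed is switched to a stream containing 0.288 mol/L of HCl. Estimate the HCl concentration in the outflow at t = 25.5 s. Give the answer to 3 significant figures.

2.55 mol/L

Mass balance on the solute (V constant): V dC/dt = Q(C_in − C).
So dC/dt = (C_in − C)/τ with τ = V/Q = 29.5/0.811 = 36.375 s.
C approaches C_in exponentially: C(t) = C_in + (C₀ − C_in) e^(−t/τ).
C(25.5) = 0.288 + (4.85 − 0.288)·e^(−25.5/36.375) = 0.288 + (4.5620)·0.49607 = 2.5511 mol/L.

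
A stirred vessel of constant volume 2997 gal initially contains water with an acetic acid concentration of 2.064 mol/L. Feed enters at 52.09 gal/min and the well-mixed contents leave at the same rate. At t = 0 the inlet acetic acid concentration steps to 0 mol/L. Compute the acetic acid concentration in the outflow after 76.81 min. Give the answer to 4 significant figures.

Transient balance on the dissolved component: V dC/dt = Q(C_in − C).
Time constant τ = V/Q = 2997/52.09 = 57.5350 min.
This is linear first-order; C(t) = C_in + (C₀ − C_in) e^(−t/τ).
C(76.81) = 0 + (2.064 − 0)·e^(−76.81/57.5350) = 0 + (2.06400)·0.263155 = 0.543152 mol/L.

0.5432 mol/L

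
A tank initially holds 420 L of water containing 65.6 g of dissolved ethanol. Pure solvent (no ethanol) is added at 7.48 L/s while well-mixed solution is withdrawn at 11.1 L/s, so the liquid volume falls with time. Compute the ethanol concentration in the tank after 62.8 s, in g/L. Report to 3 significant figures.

0.0312 g/L

Let m(t) be the amount of ethanol. Volume: V(t) = V₀ + (Q_in − Q_out) t = 420 − 3.6200 t; V(62.8) = 192.66 L.
Solute balance: dm/dt = 0 − Q_out C = −Q_out m/V(t).
Separate: dm/m = −Q_out dt/V(t) ⇒ ln(m/m₀) = −(Q_out/(Q_in−Q_out)) ln(V/V₀).
m = m₀ (V₀/V)^(Q_out/(Q_in−Q_out)) = 65.6 × (420/192.66)^(-3.0663) = 6.0134 g.
C = m/V = 6.0134/192.66 = 0.031212 g/L.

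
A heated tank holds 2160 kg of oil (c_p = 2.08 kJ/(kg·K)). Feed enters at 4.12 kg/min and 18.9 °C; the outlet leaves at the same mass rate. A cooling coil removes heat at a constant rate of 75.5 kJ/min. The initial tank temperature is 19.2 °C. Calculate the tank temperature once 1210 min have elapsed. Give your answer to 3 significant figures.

11.0 °C

M c_p dT/dt = ṁ c_p (T_in − T) − Q̇.
τ = M/ṁ = 524.27 min; T_ss = T_in − Q̇/(ṁ c_p) = 18.9 − 75.5/(4.12·2.08) = 10.090 °C.
T approaches T_ss exponentially: T(t) = T_ss + (T₀ − T_ss) e^(−t/τ).
T(1210) = 10.090 + (9.1102)·e^(−1210/524.27) = 10.090 + (9.1102)·0.099464 = 10.996 °C.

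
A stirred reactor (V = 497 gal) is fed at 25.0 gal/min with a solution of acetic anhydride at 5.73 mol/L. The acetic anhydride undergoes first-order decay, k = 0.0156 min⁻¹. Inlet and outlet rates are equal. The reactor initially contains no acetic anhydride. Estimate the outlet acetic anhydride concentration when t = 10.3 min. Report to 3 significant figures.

2.16 mol/L

V dC/dt = Q(C_in − C) − k V C.
dC/dt = (Q/V) C_in − (Q/V + k) C; effective rate a = Q/V + k = 0.050302 + 0.0156 = 0.065902 min⁻¹.
C_ss = Q C_in/(Q + kV) = 4.3736 mol/L; C(t) = C_ss + (C₀ − C_ss) e^(−a t).
C(10.3) = 4.3736 + (-4.3736)·e^(−0.065902·10.3) = 4.3736 + (-4.3736)·0.50723 = 2.1552 mol/L.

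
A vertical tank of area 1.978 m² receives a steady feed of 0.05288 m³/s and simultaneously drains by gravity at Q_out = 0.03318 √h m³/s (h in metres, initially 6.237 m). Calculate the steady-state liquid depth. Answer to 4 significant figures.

2.540 m

A dh/dt = Q_in − 0.03318 √h. Steady state requires inflow = outflow:
Q_in = 0.03318 √h_ss ⇒ √h_ss = 0.05288/0.03318 = 1.59373.
h_ss = 1.59373² = 2.53998 m. (Since h₀ = 6.237 m > h_ss, the level will fall toward this value.)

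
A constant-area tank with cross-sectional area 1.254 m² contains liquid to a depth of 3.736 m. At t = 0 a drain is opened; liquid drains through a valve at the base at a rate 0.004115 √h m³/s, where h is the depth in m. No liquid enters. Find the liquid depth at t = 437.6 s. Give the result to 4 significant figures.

Volume balance on the tank: A dh/dt = −0.004115 √h.
∫ h^(−1/2) dh = −(0.004115/A) ∫ dt, giving 2√h = 2√h₀ − (0.004115/A) t.
√h = √3.736 − 0.004115·437.6/(2·1.254) = 1.93287 − 0.717992 = 1.21488.
h = 1.21488² = 1.47594 m.

1.476 m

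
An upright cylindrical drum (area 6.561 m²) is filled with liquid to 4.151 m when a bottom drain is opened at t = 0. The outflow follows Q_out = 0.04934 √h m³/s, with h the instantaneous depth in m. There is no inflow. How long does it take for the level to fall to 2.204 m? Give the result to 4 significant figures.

147.0 s

Unsteady balance on liquid volume: A dh/dt = −0.04934 √h.
∫ h^(−1/2) dh = −(0.04934/A) ∫ dt, giving 2√h = 2√h₀ − (0.04934/A) t.
t = 2A(√h₀ − √h)/0.04934 = 2·6.561·(√4.151 − √2.204)/0.04934
  = 13.1220 × (2.03740 − 1.48459) / 0.04934 = 147.021 s.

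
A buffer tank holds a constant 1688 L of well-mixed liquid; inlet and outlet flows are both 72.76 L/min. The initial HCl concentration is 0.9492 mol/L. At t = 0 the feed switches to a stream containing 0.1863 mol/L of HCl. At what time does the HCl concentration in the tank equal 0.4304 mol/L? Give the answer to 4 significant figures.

26.44 min

Mass balance on the solute (V constant): V dC/dt = Q(C_in − C), so τ = V/Q = 23.1996 min.
C(t) = C_in + (C₀ − C_in) e^(−t/τ). Set C = 0.4304 and solve for t:
e^(−t/τ) = (C − C_in)/(C₀ − C_in) = (0.4304 − 0.1863)/(0.9492 − 0.1863) = 0.319963
t = −τ ln(…) = 23.1996 × 1.13955 = 26.4370 min.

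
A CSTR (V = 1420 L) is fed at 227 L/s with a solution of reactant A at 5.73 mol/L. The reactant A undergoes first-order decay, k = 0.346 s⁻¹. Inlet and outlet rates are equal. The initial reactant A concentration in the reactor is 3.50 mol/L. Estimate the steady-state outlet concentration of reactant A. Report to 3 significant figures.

1.81 mol/L

Accumulation = in − out − consumed: V dC/dt = Q C_in − Q C − k V C.
At steady state: 0 = Q C_in − (Q + kV) C_ss, so C_ss = Q C_in/(Q + kV).
C_ss = 227·5.73/(227 + 0.346·1420) = 1300.7/718.32 = 1.8108 mol/L.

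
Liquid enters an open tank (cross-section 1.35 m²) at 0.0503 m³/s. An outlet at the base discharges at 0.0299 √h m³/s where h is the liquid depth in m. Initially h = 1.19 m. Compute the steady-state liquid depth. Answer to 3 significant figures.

Level balance: A dh/dt = 0.0503 − 0.0299 √h. Setting dh/dt = 0:
Q_in = 0.0299 √h_ss ⇒ √h_ss = 0.0503/0.0299 = 1.6823.
h_ss = 1.6823² = 2.8300 m. (Since h₀ = 1.19 m < h_ss, the level will rise toward this value.)

2.83 m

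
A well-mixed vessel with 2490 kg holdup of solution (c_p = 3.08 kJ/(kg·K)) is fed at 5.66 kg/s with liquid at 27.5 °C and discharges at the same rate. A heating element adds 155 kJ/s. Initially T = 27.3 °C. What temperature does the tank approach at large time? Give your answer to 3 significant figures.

36.4 °C

Heat balance on the well-mixed liquid: M c_p dT/dt = ṁ c_p (T_in − T) + 155.
At steady state dT/dt = 0 ⇒ T_ss = T_in + Q̇/(ṁ c_p) = 27.5 + 155/(5.66·3.08) = 36.391 °C.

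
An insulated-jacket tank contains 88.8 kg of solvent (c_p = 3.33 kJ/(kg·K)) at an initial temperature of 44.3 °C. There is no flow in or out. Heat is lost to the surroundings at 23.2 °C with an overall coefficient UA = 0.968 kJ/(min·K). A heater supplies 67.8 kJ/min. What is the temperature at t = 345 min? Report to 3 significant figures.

77.4 °C

M c_p dT/dt = −UA(T − T_amb) + Q̇.
dT/dt = (T_ss − T)/τ with T_ss = T_amb + Q̇/UA = 23.2 + 67.8/0.968 = 93.241 °C, τ = M c_p/UA = 88.8·3.33/0.968 = 305.48 min.
T approaches T_ss exponentially: T(t) = T_ss + (T₀ − T_ss) e^(−t/τ).
T(345) = 93.241 + (-48.941)·0.32324 = 77.422 °C.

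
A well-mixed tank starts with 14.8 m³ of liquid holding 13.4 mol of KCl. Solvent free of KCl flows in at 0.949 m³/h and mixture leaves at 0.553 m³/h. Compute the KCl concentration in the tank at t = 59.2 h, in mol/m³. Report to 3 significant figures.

Total volume: dV/dt = Q_in − Q_out = 0.39600 m³/h, so V(t) = 14.8 + 0.39600 t and V(59.2) = 38.243 m³.
Solute balance: dm/dt = 0 − Q_out C = −Q_out m/V(t).
dm/m = −Q_out dt/(V₀ + 0.39600 t); integrating gives ln(m/m₀) = −(Q_out/(Q_in−Q_out)) ln(V/V₀).
m = m₀ (V₀/V)^(Q_out/(Q_in−Q_out)) = 13.4 × (14.8/38.243)^(1.3965) = 3.5592 mol.
C = m/V = 3.5592/38.243 = 0.093068 mol/m³.

0.0931 mol/m³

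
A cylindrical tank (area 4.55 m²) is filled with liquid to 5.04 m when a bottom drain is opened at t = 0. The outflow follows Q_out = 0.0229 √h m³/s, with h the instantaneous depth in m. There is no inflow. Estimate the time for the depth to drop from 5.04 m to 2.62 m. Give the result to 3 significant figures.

249 s

With no inflow, A dh/dt = −0.0229 √h.
∫ h^(−1/2) dh = −(0.0229/A) ∫ dt, giving 2√h = 2√h₀ − (0.0229/A) t.
t = 2A(√h₀ − √h)/0.0229 = 2·4.55·(√5.04 − √2.62)/0.0229
  = 9.1000 × (2.2450 − 1.6186) / 0.0229 = 248.90 s.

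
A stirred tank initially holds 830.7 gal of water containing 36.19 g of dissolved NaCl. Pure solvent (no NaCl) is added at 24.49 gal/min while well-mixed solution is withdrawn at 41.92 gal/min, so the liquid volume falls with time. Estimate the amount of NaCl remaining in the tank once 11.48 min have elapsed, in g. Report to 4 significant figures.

Let m(t) be the amount of NaCl. Volume: V(t) = V₀ + (Q_in − Q_out) t = 830.7 − 17.4300 t; V(11.48) = 630.604 gal.
Solute balance: dm/dt = 0 − Q_out C = −Q_out m/V(t).
Separate: dm/m = −Q_out dt/V(t) ⇒ ln(m/m₀) = −(Q_out/(Q_in−Q_out)) ln(V/V₀).
m = m₀ (V₀/V)^(Q_out/(Q_in−Q_out)) = 36.19 × (830.7/630.604)^(-2.40505) = 18.6524 g.

18.65 g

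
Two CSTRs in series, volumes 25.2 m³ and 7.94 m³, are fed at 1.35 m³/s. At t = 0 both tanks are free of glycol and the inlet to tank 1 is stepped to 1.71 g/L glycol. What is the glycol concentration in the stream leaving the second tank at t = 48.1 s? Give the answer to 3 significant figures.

1.52 g/L

Time constants: τᵢ = Vᵢ/Q for each well-mixed tank.
τ₁ = 25.2/1.35 = 18.667 s; τ₂ = 7.94/1.35 = 5.8815 s.
Solving the cascade with C₁(0)=C₂(0)=0 gives C₂(t) = C_in[1 − (τ₁ e^(−t/τ₁) − τ₂ e^(−t/τ₂))/(τ₁ − τ₂)].
At t = 48.1: e^(−t/τ₁) = 0.076018, e^(−t/τ₂) = 0.00028070.
C₂ = 1.71·[1 − (18.667·0.076018 − 5.8815·0.00028070)/(12.785)] = 1.71·0.88914 = 1.5204 g/L.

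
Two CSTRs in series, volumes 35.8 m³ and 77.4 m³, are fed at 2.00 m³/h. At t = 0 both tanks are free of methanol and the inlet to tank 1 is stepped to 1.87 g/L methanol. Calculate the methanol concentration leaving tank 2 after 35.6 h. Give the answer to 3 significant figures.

0.704 g/L

Species balance on tank i: dCᵢ/dt = (Cᵢ₋₁ − Cᵢ)/τᵢ with τᵢ = Vᵢ/Q.
τ₁ = 35.8/2.00 = 17.900 h; τ₂ = 77.4/2.00 = 38.700 h.
Solving the cascade with C₁(0)=C₂(0)=0 gives C₂(t) = C_in[1 − (τ₁ e^(−t/τ₁) − τ₂ e^(−t/τ₂))/(τ₁ − τ₂)].
At t = 35.6: e^(−t/τ₁) = 0.13686, e^(−t/τ₂) = 0.39856.
C₂ = 1.87·[1 − (17.900·0.13686 − 38.700·0.39856)/(-20.800)] = 1.87·0.37622 = 0.70354 g/L.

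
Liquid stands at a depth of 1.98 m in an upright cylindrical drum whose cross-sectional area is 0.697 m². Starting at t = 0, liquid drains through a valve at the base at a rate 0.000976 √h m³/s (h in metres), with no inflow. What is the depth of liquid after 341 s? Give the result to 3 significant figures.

1.37 m

A dh/dt = −Q_out = −0.000976 √h.
∫ h^(−1/2) dh = −(0.000976/A) ∫ dt, giving 2√h = 2√h₀ − (0.000976/A) t.
√h = √1.98 − 0.000976·341/(2·0.697) = 1.4071 − 0.23875 = 1.1684.
h = 1.1684² = 1.3651 m.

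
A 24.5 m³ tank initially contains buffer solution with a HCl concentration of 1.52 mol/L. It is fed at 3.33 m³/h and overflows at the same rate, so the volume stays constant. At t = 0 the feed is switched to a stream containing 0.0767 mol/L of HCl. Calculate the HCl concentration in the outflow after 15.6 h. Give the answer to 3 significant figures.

Mass balance on the solute (V constant): V dC/dt = Q(C_in − C).
Time constant τ = V/Q = 24.5/3.33 = 7.3574 h.
C approaches C_in exponentially: C(t) = C_in + (C₀ − C_in) e^(−t/τ).
C(15.6) = 0.0767 + (1.52 − 0.0767)·e^(−15.6/7.3574) = 0.0767 + (1.4433)·0.11999 = 0.24989 mol/L.

0.250 mol/L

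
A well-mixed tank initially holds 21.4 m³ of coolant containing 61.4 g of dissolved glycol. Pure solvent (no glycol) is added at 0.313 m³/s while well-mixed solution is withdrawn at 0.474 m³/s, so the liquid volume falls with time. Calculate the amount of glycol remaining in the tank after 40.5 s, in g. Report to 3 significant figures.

21.1 g

Let m(t) be the amount of glycol. Volume: V(t) = V₀ + (Q_in − Q_out) t = 21.4 − 0.16100 t; V(40.5) = 14.880 m³.
Species balance (pure solvent in): dm/dt = −Q_out · m/V(t).
Separate: dm/m = −Q_out dt/V(t) ⇒ ln(m/m₀) = −(Q_out/(Q_in−Q_out)) ln(V/V₀).
m = m₀ (V₀/V)^(Q_out/(Q_in−Q_out)) = 61.4 × (21.4/14.880)^(-2.9441) = 21.063 g.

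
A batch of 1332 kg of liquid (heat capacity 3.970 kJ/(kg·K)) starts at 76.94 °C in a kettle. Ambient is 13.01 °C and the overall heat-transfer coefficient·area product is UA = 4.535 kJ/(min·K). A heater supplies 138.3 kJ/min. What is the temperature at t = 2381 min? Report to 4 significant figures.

47.85 °C

M c_p dT/dt = −UA(T − T_amb) + Q̇.
dT/dt = (T_ss − T)/τ with T_ss = T_amb + Q̇/UA = 13.01 + 138.3/4.535 = 43.5061 °C, τ = M c_p/UA = 1332·3.970/4.535 = 1166.05 min.
T approaches T_ss exponentially: T(t) = T_ss + (T₀ − T_ss) e^(−t/τ).
T(2381) = 43.5061 + (33.4339)·0.129777 = 47.8451 °C.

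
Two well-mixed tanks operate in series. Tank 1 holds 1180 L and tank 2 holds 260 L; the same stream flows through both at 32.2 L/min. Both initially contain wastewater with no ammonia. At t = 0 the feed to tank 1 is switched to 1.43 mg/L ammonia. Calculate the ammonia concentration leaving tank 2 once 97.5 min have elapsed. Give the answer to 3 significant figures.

Time constants: τᵢ = Vᵢ/Q for each well-mixed tank.
τ₁ = 1180/32.2 = 36.646 min; τ₂ = 260/32.2 = 8.0745 min.
Solving the cascade with C₁(0)=C₂(0)=0 gives C₂(t) = C_in[1 − (τ₁ e^(−t/τ₁) − τ₂ e^(−t/τ₂))/(τ₁ − τ₂)].
At t = 97.5: e^(−t/τ₁) = 0.069907, e^(−t/τ₂) = 5.7003e-06.
C₂ = 1.43·[1 − (36.646·0.069907 − 8.0745·5.7003e-06)/(28.571)] = 1.43·0.91034 = 1.3018 mg/L.

1.30 mg/L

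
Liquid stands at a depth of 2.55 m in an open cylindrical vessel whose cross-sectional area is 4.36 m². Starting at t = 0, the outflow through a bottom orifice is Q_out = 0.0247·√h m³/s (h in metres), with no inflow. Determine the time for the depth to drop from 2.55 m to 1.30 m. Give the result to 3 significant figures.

161 s

Mass balance (ρ constant): A dh/dt = −0.0247 √h.
This is separable: 2 d(√h)/dt = −0.0247/A, so √h = √h₀ − (0.0247/(2A)) t.
t = 2A(√h₀ − √h)/0.0247 = 2·4.36·(√2.55 − √1.30)/0.0247
  = 8.7200 × (1.5969 − 1.1402) / 0.0247 = 161.23 s.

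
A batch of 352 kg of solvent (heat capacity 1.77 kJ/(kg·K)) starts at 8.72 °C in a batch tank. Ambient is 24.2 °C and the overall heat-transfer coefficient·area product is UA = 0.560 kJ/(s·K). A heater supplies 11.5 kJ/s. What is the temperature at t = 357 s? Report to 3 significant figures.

18.6 °C

Lumped-capacitance energy balance: M c_p dT/dt = UA(T_amb − T) + Q̇.
dT/dt = (T_ss − T)/τ with T_ss = T_amb + Q̇/UA = 24.2 + 11.5/0.560 = 44.736 °C, τ = M c_p/UA = 352·1.77/0.560 = 1112.6 s.
Solution: T(t) = T_ss + (T₀ − T_ss) e^(−t/τ).
T(357) = 44.736 + (-36.016)·0.72551 = 18.606 °C.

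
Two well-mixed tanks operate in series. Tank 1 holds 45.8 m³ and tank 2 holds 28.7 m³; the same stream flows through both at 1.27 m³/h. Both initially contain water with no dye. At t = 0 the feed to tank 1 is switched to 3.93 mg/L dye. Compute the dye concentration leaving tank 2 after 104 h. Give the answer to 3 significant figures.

3.41 mg/L

Species balance on tank i: dCᵢ/dt = (Cᵢ₋₁ − Cᵢ)/τᵢ with τᵢ = Vᵢ/Q.
τ₁ = 45.8/1.27 = 36.063 h; τ₂ = 28.7/1.27 = 22.598 h.
Tank 1: C₁ = C_in(1 − e^(−t/τ₁)). Tank 2 (τ₁ ≠ τ₂): C₂ = C_in[1 − (τ₁ e^(−t/τ₁) − τ₂ e^(−t/τ₂))/(τ₁ − τ₂)].
At t = 104: e^(−t/τ₁) = 0.055919, e^(−t/τ₂) = 0.010031.
C₂ = 3.93·[1 − (36.063·0.055919 − 22.598·0.010031)/(13.465)] = 3.93·0.86706 = 3.4076 mg/L.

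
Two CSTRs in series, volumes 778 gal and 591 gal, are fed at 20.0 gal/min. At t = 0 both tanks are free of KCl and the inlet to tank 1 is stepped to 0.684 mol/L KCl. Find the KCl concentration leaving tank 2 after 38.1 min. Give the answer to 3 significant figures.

Species balance on tank i: dCᵢ/dt = (Cᵢ₋₁ − Cᵢ)/τᵢ with τᵢ = Vᵢ/Q.
τ₁ = 778/20.0 = 38.900 min; τ₂ = 591/20.0 = 29.550 min.
Tank 1: C₁ = C_in(1 − e^(−t/τ₁)). Tank 2 (τ₁ ≠ τ₂): C₂ = C_in[1 − (τ₁ e^(−t/τ₁) − τ₂ e^(−t/τ₂))/(τ₁ − τ₂)].
At t = 38.1: e^(−t/τ₁) = 0.37552, e^(−t/τ₂) = 0.27545.
C₂ = 0.684·[1 − (38.900·0.37552 − 29.550·0.27545)/(9.3500)] = 0.684·0.30821 = 0.21082 mol/L.

0.211 mol/L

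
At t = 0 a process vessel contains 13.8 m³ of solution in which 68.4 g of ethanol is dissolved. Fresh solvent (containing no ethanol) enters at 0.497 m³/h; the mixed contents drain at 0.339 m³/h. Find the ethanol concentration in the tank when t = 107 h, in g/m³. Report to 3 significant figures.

Total volume: dV/dt = Q_in − Q_out = 0.15800 m³/h, so V(t) = 13.8 + 0.15800 t and V(107) = 30.706 m³.
Solute balance: dm/dt = 0 − Q_out C = −Q_out m/V(t).
Separate: dm/m = −Q_out dt/V(t) ⇒ ln(m/m₀) = −(Q_out/(Q_in−Q_out)) ln(V/V₀).
m = m₀ (V₀/V)^(Q_out/(Q_in−Q_out)) = 68.4 × (13.8/30.706)^(2.1456) = 12.297 g.
C = m/V = 12.297/30.706 = 0.40048 g/m³.

0.400 g/m³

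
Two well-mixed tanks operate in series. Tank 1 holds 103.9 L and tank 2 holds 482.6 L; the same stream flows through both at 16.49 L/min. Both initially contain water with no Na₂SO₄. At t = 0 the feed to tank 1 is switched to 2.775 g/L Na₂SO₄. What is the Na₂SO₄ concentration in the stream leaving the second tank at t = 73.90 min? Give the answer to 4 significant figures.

2.492 g/L

Species balance on tank i: dCᵢ/dt = (Cᵢ₋₁ − Cᵢ)/τᵢ with τᵢ = Vᵢ/Q.
τ₁ = 103.9/16.49 = 6.30079 min; τ₂ = 482.6/16.49 = 29.2662 min.
Solving the cascade with C₁(0)=C₂(0)=0 gives C₂(t) = C_in[1 − (τ₁ e^(−t/τ₁) − τ₂ e^(−t/τ₂))/(τ₁ − τ₂)].
At t = 73.90: e^(−t/τ₁) = 8.05924e-06, e^(−t/τ₂) = 0.0800507.
C₂ = 2.775·[1 − (6.30079·8.05924e-06 − 29.2662·0.0800507)/(-22.9654)] = 2.775·0.897989 = 2.49192 g/L.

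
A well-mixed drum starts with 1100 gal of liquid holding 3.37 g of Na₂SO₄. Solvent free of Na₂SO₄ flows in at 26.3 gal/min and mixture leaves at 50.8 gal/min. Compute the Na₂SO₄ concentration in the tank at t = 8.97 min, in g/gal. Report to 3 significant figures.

Let m(t) be the amount of Na₂SO₄. Volume: V(t) = V₀ + (Q_in − Q_out) t = 1100 − 24.500 t; V(8.97) = 880.24 gal.
No Na₂SO₄ enters, so dm/dt = −Q_out · (m/V).
Separate: dm/m = −Q_out dt/V(t) ⇒ ln(m/m₀) = −(Q_out/(Q_in−Q_out)) ln(V/V₀).
m = m₀ (V₀/V)^(Q_out/(Q_in−Q_out)) = 3.37 × (1100/880.24)^(-2.0735) = 2.1229 g.
C = m/V = 2.1229/880.24 = 0.0024117 g/gal.

0.00241 g/gal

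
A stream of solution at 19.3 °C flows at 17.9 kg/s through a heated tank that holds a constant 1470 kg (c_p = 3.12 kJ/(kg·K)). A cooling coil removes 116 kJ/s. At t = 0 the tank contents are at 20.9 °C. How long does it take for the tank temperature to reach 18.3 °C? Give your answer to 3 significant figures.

M c_p dT/dt = ṁ c_p (T_in − T) − Q̇.
τ = M/ṁ = 82.123 s; T_ss = T_in − Q̇/(ṁ c_p) = 17.223 °C.
T(t) = T_ss + (T₀ − T_ss) e^(−t/τ). Set T = 18.3:
e^(−t/τ) = (18.3 − 17.223)/(20.9 − 17.223) = 0.29291
t = −82.123 · ln(0.29291) = 100.84 s.

101 s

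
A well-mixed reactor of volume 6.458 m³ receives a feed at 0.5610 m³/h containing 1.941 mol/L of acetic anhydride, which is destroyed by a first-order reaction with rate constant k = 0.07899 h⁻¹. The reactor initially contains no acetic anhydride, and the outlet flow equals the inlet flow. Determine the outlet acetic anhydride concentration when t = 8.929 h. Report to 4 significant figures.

V dC/dt = Q(C_in − C) − k V C.
dC/dt = (Q/V) C_in − (Q/V + k) C; effective rate a = Q/V + k = 0.0868690 + 0.07899 = 0.165859 h⁻¹.
C_ss = Q C_in/(Q + kV) = 1.01660 mol/L; C(t) = C_ss + (C₀ − C_ss) e^(−a t).
C(8.929) = 1.01660 + (-1.01660)·e^(−0.165859·8.929) = 1.01660 + (-1.01660)·0.227420 = 0.785407 mol/L.

0.7854 mol/L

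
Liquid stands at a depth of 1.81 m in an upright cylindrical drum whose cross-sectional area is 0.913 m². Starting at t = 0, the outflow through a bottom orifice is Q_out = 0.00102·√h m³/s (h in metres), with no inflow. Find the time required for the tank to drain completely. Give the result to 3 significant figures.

2410 s

Mass balance (ρ constant): A dh/dt = −0.00102 √h.
Separate and integrate: 2(√h − √h₀) = −(0.00102/A) t.
Set h = 0: 2√h₀ = (0.00102/A) t_empty ⇒ t_empty = 2A√h₀/0.00102.
t_empty = 2·0.913·√1.81/0.00102 = 1.8260·1.3454/0.00102 = 2408.5 s.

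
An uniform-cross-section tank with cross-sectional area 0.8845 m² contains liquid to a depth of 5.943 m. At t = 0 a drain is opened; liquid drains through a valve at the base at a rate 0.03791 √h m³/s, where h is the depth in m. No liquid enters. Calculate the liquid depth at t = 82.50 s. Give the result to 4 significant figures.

With no inflow, A dh/dt = −0.03791 √h.
This is separable: 2 d(√h)/dt = −0.03791/A, so √h = √h₀ − (0.03791/(2A)) t.
√h = √5.943 − 0.03791·82.50/(2·0.8845) = 2.43783 − 1.76799 = 0.669837.
h = 0.669837² = 0.448681 m.

0.4487 m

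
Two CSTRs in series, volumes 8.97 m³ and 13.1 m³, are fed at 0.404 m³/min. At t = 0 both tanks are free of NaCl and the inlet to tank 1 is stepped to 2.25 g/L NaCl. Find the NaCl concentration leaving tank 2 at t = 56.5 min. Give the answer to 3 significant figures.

Each tank obeys Vᵢ dCᵢ/dt = Q(Cᵢ₋₁ − Cᵢ), so τᵢ = Vᵢ/Q.
τ₁ = 8.97/0.404 = 22.203 min; τ₂ = 13.1/0.404 = 32.426 min.
Tank 1: C₁ = C_in(1 − e^(−t/τ₁)). Tank 2 (τ₁ ≠ τ₂): C₂ = C_in[1 − (τ₁ e^(−t/τ₁) − τ₂ e^(−t/τ₂))/(τ₁ − τ₂)].
At t = 56.5: e^(−t/τ₁) = 0.078496, e^(−t/τ₂) = 0.17509.
C₂ = 2.25·[1 − (22.203·0.078496 − 32.426·0.17509)/(-10.223)] = 2.25·0.61511 = 1.3840 g/L.

1.38 g/L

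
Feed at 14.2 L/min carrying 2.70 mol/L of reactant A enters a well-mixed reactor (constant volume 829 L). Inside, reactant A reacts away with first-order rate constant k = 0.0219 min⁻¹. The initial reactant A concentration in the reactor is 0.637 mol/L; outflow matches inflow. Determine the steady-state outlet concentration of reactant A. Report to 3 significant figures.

1.18 mol/L

V dC/dt = Q(C_in − C) − k V C.
At steady state: 0 = Q C_in − (Q + kV) C_ss, so C_ss = Q C_in/(Q + kV).
C_ss = 14.2·2.70/(14.2 + 0.0219·829) = 38.340/32.355 = 1.1850 mol/L.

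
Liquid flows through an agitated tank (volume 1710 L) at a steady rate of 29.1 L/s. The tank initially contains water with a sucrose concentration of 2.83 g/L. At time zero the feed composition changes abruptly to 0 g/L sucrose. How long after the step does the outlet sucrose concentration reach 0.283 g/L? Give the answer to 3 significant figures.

135 s

Unsteady species balance (constant V, well mixed): V dC/dt = Q(C_in − C), so τ = V/Q = 58.763 s.
C(t) = C_in + (C₀ − C_in) e^(−t/τ). Set C = 0.283 and solve for t:
e^(−t/τ) = (C − C_in)/(C₀ − C_in) = (0.283 − 0)/(2.83 − 0) = 0.10000
t = −τ ln(…) = 58.763 × 2.3026 = 135.31 s.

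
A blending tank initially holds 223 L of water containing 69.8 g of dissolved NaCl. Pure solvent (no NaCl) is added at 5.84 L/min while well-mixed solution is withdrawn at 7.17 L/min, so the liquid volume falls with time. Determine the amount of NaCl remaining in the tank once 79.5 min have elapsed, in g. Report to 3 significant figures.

2.18 g

Total volume: dV/dt = Q_in − Q_out = -1.3300 L/min, so V(t) = 223 − 1.3300 t and V(79.5) = 117.27 L.
Solute balance: dm/dt = 0 − Q_out C = −Q_out m/V(t).
Separate: dm/m = −Q_out dt/V(t) ⇒ ln(m/m₀) = −(Q_out/(Q_in−Q_out)) ln(V/V₀).
m = m₀ (V₀/V)^(Q_out/(Q_in−Q_out)) = 69.8 × (223/117.27)^(-5.3910) = 2.1829 g.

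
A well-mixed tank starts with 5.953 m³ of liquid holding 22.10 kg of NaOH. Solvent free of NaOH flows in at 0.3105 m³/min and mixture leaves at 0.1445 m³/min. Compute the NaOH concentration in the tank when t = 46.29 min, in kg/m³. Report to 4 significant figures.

0.7876 kg/m³

Let m(t) be the amount of NaOH. Volume: V(t) = V₀ + (Q_in − Q_out) t = 5.953 + 0.166000 t; V(46.29) = 13.6371 m³.
No NaOH enters, so dm/dt = −Q_out · (m/V).
dm/m = −Q_out dt/(V₀ + 0.166000 t); integrating gives ln(m/m₀) = −(Q_out/(Q_in−Q_out)) ln(V/V₀).
m = m₀ (V₀/V)^(Q_out/(Q_in−Q_out)) = 22.10 × (5.953/13.6371)^(0.870482) = 10.7406 kg.
C = m/V = 10.7406/13.6371 = 0.787601 kg/m³.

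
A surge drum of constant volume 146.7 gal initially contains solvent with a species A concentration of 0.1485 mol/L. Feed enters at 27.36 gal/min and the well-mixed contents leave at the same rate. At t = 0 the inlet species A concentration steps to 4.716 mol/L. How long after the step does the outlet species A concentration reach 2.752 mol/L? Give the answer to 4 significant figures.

4.525 min

Accumulation = in − out for the solute gives V dC/dt = Q(C_in − C), so τ = V/Q = 5.36184 min.
C(t) = C_in + (C₀ − C_in) e^(−t/τ). Set C = 2.752 and solve for t:
e^(−t/τ) = (C − C_in)/(C₀ − C_in) = (2.752 − 4.716)/(0.1485 − 4.716) = 0.429995
t = −τ ln(…) = 5.36184 × 0.843983 = 4.52530 min.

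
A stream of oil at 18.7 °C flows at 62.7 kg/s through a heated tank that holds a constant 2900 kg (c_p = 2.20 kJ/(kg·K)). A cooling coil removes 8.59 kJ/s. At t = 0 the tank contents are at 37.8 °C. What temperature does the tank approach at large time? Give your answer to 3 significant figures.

M c_p dT/dt = ṁ c_p (T_in − T) − Q̇.
At steady state dT/dt = 0 ⇒ T_ss = T_in − Q̇/(ṁ c_p) = 18.7 − 8.59/(62.7·2.20) = 18.638 °C.

18.6 °C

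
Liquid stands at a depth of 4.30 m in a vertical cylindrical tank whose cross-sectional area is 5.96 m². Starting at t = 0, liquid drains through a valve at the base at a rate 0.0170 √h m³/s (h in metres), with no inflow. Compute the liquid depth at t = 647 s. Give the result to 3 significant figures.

A dh/dt = −Q_out = −0.0170 √h.
∫ h^(−1/2) dh = −(0.0170/A) ∫ dt, giving 2√h = 2√h₀ − (0.0170/A) t.
√h = √4.30 − 0.0170·647/(2·5.96) = 2.0736 − 0.92273 = 1.1509.
h = 1.1509² = 1.3246 m.

1.32 m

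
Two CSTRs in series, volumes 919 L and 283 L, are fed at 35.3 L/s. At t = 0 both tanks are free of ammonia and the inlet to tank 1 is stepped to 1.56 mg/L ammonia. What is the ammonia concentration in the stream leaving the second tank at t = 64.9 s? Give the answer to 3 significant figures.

Each tank obeys Vᵢ dCᵢ/dt = Q(Cᵢ₋₁ − Cᵢ), so τᵢ = Vᵢ/Q.
τ₁ = 919/35.3 = 26.034 s; τ₂ = 283/35.3 = 8.0170 s.
Solving the cascade with C₁(0)=C₂(0)=0 gives C₂(t) = C_in[1 − (τ₁ e^(−t/τ₁) − τ₂ e^(−t/τ₂))/(τ₁ − τ₂)].
At t = 64.9: e^(−t/τ₁) = 0.082670, e^(−t/τ₂) = 0.00030497.
C₂ = 1.56·[1 − (26.034·0.082670 − 8.0170·0.00030497)/(18.017)] = 1.56·0.88068 = 1.3739 mg/L.

1.37 mg/L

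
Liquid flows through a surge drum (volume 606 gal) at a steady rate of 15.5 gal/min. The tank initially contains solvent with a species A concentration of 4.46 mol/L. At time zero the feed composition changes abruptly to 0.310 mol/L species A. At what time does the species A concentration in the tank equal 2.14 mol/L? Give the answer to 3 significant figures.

32.0 min

Species balance: V dC/dt = Q(C_in − C) ⇒ τ = V/Q = 39.097 min.
C(t) = C_in + (C₀ − C_in) e^(−t/τ). Set C = 2.14 and solve for t:
e^(−t/τ) = (C − C_in)/(C₀ − C_in) = (2.14 − 0.310)/(4.46 − 0.310) = 0.44096
t = −τ ln(…) = 39.097 × 0.81879 = 32.012 min.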